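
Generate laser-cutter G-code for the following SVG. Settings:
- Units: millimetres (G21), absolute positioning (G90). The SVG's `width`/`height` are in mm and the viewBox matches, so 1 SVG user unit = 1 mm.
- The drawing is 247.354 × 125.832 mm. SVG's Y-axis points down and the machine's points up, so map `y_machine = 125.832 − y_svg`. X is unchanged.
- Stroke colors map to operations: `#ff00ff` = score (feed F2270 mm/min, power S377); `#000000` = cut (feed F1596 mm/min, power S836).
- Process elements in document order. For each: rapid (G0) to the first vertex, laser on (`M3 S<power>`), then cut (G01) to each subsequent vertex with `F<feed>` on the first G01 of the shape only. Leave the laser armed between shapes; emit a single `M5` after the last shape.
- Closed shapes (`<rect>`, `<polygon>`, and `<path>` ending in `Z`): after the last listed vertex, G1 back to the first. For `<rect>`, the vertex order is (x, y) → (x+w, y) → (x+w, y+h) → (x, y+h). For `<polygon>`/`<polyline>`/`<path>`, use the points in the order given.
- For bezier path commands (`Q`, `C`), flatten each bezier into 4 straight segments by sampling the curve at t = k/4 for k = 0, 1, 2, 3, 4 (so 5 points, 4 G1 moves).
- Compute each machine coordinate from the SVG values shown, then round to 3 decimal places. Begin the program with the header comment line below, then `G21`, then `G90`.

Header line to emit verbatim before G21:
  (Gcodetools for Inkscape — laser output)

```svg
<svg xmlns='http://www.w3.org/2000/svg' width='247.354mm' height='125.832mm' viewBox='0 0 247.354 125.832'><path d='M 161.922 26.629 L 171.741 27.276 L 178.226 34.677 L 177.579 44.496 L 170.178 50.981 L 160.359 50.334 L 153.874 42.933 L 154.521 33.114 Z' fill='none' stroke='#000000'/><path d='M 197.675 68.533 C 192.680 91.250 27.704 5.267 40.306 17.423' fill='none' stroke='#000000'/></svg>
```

Since the viewBox matches the mm dimensions, user units are millimetres directly. The only transform is the Y-flip y_m = 125.832 − y_svg.

Shape 1 is a regular polygon drawn with `<path>`. Its stroke #000000 means cut at S836, F1596. After flipping Y the toolpath is (161.922,99.203) → (171.741,98.556) → (178.226,91.155) → (177.579,81.336) → (170.178,74.851) → (160.359,75.498) → (153.874,82.899) → (154.521,92.718) → (161.922,99.203), returning to the start.

Shape 2 is a cubic bezier drawn with `<path>`. Its stroke #000000 means cut at S836, F1596. After flipping Y the toolpath is (197.675,57.299) → (169.207,57.411) → (112.392,78.894) → (58.876,102.357) → (40.306,108.409).

(Gcodetools for Inkscape — laser output)
G21
G90
G0 X161.922 Y99.203
M3 S836
G01 X171.741 Y98.556 F1596
G01 X178.226 Y91.155
G01 X177.579 Y81.336
G01 X170.178 Y74.851
G01 X160.359 Y75.498
G01 X153.874 Y82.899
G01 X154.521 Y92.718
G01 X161.922 Y99.203
G0 X197.675 Y57.299
M3 S836
G01 X169.207 Y57.411 F1596
G01 X112.392 Y78.894
G01 X58.876 Y102.357
G01 X40.306 Y108.409
M5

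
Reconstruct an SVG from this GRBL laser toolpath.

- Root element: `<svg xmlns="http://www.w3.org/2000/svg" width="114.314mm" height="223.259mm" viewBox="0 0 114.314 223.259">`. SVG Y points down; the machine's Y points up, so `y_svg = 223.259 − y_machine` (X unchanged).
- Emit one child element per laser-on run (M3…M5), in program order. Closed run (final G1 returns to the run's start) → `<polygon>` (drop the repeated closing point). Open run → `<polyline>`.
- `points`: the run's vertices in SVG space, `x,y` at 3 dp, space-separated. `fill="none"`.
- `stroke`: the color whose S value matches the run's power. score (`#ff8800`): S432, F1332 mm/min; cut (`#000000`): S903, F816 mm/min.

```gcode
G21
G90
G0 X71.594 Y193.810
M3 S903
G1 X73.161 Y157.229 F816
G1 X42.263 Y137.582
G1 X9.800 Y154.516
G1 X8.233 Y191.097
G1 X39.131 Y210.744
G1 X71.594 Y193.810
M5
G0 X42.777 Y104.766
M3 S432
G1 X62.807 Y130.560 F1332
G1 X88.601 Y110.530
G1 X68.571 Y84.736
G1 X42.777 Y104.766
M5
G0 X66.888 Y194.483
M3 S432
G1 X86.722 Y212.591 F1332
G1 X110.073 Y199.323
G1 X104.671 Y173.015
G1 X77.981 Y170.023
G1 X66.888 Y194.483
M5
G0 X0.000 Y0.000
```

<svg xmlns="http://www.w3.org/2000/svg" width="114.314mm" height="223.259mm" viewBox="0 0 114.314 223.259">
  <polygon points="71.594,29.449 73.161,66.030 42.263,85.677 9.800,68.743 8.233,32.162 39.131,12.515" fill="none" stroke="#000000"/>
  <polygon points="42.777,118.493 62.807,92.699 88.601,112.729 68.571,138.523" fill="none" stroke="#ff8800"/>
  <polygon points="66.888,28.776 86.722,10.668 110.073,23.936 104.671,50.244 77.981,53.236" fill="none" stroke="#ff8800"/>
</svg>

Each laser-on run becomes one SVG element. Flip Y back into SVG space with y_svg = 223.259 − y_machine.

Run 1: S903 ⇒ cut layer `#000000`. The run returns to its start, so emit a `<polygon>` with points (Y-flipped): 71.594,29.449 73.161,66.030 42.263,85.677 9.800,68.743 8.233,32.162 39.131,12.515.

Run 2: power S432 maps to stroke `#ff8800` (score). The run returns to its start, so emit a `<polygon>` with points (Y-flipped): 42.777,118.493 62.807,92.699 88.601,112.729 68.571,138.523.

Run 3: power S432 maps to stroke `#ff8800` (score). The run returns to its start, so emit a `<polygon>` with points (Y-flipped): 66.888,28.776 86.722,10.668 110.073,23.936 104.671,50.244 77.981,53.236.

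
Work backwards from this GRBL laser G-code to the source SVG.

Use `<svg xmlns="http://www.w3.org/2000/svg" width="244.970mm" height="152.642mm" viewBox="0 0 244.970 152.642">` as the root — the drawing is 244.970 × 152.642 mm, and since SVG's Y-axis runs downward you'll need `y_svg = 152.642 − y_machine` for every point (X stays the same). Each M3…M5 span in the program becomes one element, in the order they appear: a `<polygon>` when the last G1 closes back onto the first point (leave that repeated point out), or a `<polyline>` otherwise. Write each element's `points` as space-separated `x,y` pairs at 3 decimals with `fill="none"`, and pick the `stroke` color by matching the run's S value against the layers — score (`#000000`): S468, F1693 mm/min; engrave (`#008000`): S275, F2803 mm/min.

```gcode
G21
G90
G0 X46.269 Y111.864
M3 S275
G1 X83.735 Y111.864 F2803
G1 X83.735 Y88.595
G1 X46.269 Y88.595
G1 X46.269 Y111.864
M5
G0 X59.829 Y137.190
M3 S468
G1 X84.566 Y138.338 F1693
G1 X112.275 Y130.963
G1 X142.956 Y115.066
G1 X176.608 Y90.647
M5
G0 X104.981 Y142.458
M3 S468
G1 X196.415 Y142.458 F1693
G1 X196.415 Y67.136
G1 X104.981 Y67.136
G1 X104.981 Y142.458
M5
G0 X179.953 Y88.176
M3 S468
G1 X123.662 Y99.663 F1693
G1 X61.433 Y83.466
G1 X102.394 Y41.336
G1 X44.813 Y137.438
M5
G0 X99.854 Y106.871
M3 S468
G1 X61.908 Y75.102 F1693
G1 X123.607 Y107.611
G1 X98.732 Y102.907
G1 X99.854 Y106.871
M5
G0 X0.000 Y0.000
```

Machine Y-up, SVG Y-down with viewBox height 152.642, so y_svg = 152.642 − y_machine; X carries over.

Run 1: the run's S275 means `#008000` (engrave). The run returns to its start, so emit a `<polygon>` with points (Y-flipped): 46.269,40.778 83.735,40.778 83.735,64.047 46.269,64.047.

Run 2: the run's S468 means `#000000` (score). The run is open, so emit a `<polyline>` with points (Y-flipped): 59.829,15.452 84.566,14.304 112.275,21.679 142.956,37.576 176.608,61.995.

Run 3: power S468 maps to stroke `#000000` (score). The run returns to its start, so emit a `<polygon>` with points (Y-flipped): 104.981,10.184 196.415,10.184 196.415,85.506 104.981,85.506.

Run 4: power S468 maps to stroke `#000000` (score). The run is open, so emit a `<polyline>` with points (Y-flipped): 179.953,64.466 123.662,52.979 61.433,69.176 102.394,111.306 44.813,15.204.

Run 5: S468 ⇒ score layer `#000000`. The run returns to its start, so emit a `<polygon>` with points (Y-flipped): 99.854,45.771 61.908,77.540 123.607,45.031 98.732,49.735.

<svg xmlns="http://www.w3.org/2000/svg" width="244.970mm" height="152.642mm" viewBox="0 0 244.970 152.642">
  <polygon points="46.269,40.778 83.735,40.778 83.735,64.047 46.269,64.047" fill="none" stroke="#008000"/>
  <polyline points="59.829,15.452 84.566,14.304 112.275,21.679 142.956,37.576 176.608,61.995" fill="none" stroke="#000000"/>
  <polygon points="104.981,10.184 196.415,10.184 196.415,85.506 104.981,85.506" fill="none" stroke="#000000"/>
  <polyline points="179.953,64.466 123.662,52.979 61.433,69.176 102.394,111.306 44.813,15.204" fill="none" stroke="#000000"/>
  <polygon points="99.854,45.771 61.908,77.540 123.607,45.031 98.732,49.735" fill="none" stroke="#000000"/>
</svg>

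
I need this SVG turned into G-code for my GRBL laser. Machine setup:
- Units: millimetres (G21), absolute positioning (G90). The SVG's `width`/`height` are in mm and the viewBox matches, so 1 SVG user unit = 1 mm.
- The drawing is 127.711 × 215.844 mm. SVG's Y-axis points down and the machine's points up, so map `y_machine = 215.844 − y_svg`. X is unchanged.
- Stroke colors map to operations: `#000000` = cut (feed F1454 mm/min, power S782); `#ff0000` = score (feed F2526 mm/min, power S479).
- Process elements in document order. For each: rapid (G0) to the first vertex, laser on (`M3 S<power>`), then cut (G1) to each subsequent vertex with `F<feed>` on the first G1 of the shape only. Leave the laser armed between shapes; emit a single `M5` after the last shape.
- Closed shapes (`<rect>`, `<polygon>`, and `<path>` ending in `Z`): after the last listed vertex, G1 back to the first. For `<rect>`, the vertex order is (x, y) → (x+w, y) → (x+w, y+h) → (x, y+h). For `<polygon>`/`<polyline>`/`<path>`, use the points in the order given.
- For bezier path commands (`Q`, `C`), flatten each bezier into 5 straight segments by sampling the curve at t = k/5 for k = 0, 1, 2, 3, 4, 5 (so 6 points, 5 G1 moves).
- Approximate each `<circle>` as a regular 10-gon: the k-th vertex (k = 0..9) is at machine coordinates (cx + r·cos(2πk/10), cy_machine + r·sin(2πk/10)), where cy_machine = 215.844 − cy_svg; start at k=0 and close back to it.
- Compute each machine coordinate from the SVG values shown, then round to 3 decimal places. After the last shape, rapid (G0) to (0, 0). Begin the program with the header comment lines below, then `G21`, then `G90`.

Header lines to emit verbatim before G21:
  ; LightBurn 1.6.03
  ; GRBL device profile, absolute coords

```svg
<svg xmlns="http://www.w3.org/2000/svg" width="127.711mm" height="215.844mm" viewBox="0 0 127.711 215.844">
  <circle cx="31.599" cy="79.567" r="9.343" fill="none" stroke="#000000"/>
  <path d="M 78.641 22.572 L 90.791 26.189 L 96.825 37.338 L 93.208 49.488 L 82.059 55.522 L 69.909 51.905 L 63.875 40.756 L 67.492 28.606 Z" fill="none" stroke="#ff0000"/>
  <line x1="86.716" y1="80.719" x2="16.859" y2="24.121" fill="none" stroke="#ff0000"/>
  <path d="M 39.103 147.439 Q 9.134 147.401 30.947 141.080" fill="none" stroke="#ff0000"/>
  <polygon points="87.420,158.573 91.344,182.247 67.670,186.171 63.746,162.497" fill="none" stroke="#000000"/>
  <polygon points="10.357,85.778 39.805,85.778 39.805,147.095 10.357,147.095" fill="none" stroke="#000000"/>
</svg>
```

viewBox `0 0 127.711 215.844` with mm width/height → 1 unit = 1 mm. Flip: y_m = 215.844 − y_svg.

**Shape 1** — `<circle>` circle, stroke `#000000` → cut (S782, F1454). Machine vertices: (40.942,136.277) → (39.158,141.769) → (34.486,145.163) → (28.712,145.163) → (24.040,141.769) → (22.256,136.277) → (24.040,130.785) → (28.712,127.391) → (34.486,127.391) → (39.158,130.785) → (40.942,136.277). Closed: final G1 returns to the first vertex.

**Shape 2** — `<path>` regular polygon, stroke `#ff0000` → score (S479, F2526). Machine vertices: (78.641,193.272) → (90.791,189.655) → (96.825,178.506) → (93.208,166.356) → (82.059,160.322) → (69.909,163.939) → (63.875,175.088) → (67.492,187.238) → (78.641,193.272). Closed: final G1 returns to the first vertex.

**Shape 3** — `<line>` line segment, stroke `#ff0000` → score (S479, F2526). Machine vertices: (86.716,135.125) → (16.859,191.723). Open path.

**Shape 4** — `<path>` quadratic bezier, stroke `#ff0000` → score (S479, F2526). Control points (SVG): P0=(39.103,147.439), P1=(9.134,147.401), P2=(30.947,141.080); sampled at t=k/5. Machine vertices: (39.103,68.405) → (29.187,68.672) → (23.413,69.441) → (21.782,70.712) → (24.293,72.487) → (30.947,74.764). Open path.

**Shape 5** — `<polygon>` regular polygon, stroke `#000000` → cut (S782, F1454). Machine vertices: (87.420,57.271) → (91.344,33.597) → (67.670,29.673) → (63.746,53.347) → (87.420,57.271). Closed: final G1 returns to the first vertex.

**Shape 6** — `<polygon>` rectangle, stroke `#000000` → cut (S782, F1454). Machine vertices: (10.357,130.066) → (39.805,130.066) → (39.805,68.749) → (10.357,68.749) → (10.357,130.066). Closed: final G1 returns to the first vertex.

; LightBurn 1.6.03
; GRBL device profile, absolute coords
G21
G90
G0 X40.942 Y136.277
M3 S782
G1 X39.158 Y141.769 F1454
G1 X34.486 Y145.163
G1 X28.712 Y145.163
G1 X24.040 Y141.769
G1 X22.256 Y136.277
G1 X24.040 Y130.785
G1 X28.712 Y127.391
G1 X34.486 Y127.391
G1 X39.158 Y130.785
G1 X40.942 Y136.277
G0 X78.641 Y193.272
M3 S479
G1 X90.791 Y189.655 F2526
G1 X96.825 Y178.506
G1 X93.208 Y166.356
G1 X82.059 Y160.322
G1 X69.909 Y163.939
G1 X63.875 Y175.088
G1 X67.492 Y187.238
G1 X78.641 Y193.272
G0 X86.716 Y135.125
M3 S479
G1 X16.859 Y191.723 F2526
G0 X39.103 Y68.405
M3 S479
G1 X29.187 Y68.672 F2526
G1 X23.413 Y69.441
G1 X21.782 Y70.712
G1 X24.293 Y72.487
G1 X30.947 Y74.764
G0 X87.420 Y57.271
M3 S782
G1 X91.344 Y33.597 F1454
G1 X67.670 Y29.673
G1 X63.746 Y53.347
G1 X87.420 Y57.271
G0 X10.357 Y130.066
M3 S782
G1 X39.805 Y130.066 F1454
G1 X39.805 Y68.749
G1 X10.357 Y68.749
G1 X10.357 Y130.066
M5
G0 X0.000 Y0.000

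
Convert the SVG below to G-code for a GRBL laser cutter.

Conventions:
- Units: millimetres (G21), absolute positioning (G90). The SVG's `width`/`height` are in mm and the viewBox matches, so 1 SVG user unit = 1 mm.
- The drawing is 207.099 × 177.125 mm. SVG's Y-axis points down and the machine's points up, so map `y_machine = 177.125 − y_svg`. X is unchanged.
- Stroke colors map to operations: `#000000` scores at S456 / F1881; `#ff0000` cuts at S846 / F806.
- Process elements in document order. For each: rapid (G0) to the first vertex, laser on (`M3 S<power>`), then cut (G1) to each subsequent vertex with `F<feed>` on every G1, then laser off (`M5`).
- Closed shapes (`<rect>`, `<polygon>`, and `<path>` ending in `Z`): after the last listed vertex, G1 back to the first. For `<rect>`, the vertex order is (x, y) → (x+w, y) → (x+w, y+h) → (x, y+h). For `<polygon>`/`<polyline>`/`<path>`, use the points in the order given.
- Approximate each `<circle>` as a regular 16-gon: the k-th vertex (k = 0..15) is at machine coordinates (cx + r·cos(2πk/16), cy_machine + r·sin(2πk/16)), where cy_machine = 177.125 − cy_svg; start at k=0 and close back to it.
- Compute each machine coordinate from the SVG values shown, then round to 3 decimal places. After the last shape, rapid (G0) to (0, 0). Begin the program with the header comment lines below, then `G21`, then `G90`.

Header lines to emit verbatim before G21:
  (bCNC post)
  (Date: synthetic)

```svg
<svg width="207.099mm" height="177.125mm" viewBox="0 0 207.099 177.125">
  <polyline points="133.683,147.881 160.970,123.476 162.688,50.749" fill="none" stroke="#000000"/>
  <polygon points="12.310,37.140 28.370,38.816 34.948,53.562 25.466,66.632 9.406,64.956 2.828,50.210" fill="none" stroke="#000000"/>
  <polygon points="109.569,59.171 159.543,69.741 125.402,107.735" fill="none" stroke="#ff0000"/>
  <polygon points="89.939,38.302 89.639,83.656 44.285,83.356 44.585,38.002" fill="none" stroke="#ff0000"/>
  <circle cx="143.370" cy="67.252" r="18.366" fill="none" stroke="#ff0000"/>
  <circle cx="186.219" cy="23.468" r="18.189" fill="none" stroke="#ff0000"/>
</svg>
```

1 u = 1 mm; y_m = 177.125 − y.

[1] `<polyline>` open polyline, #000000→score S456 F1881: (133.683,29.244) → (160.970,53.649) → (162.688,126.376)

[2] `<polygon>` regular polygon, #000000→score S456 F1881: (12.310,139.985) → (28.370,138.309) → (34.948,123.563) → (25.466,110.493) → (9.406,112.169) → (2.828,126.915) → (12.310,139.985) (closed)

[3] `<polygon>` regular polygon, #ff0000→cut S846 F806: (109.569,117.954) → (159.543,107.384) → (125.402,69.390) → (109.569,117.954) (closed)

[4] `<polygon>` regular polygon, #ff0000→cut S846 F806: (89.939,138.823) → (89.639,93.469) → (44.285,93.769) → (44.585,139.123) → (89.939,138.823) (closed)

[5] `<circle>` circle, #ff0000→cut S846 F806: (161.736,109.873) → (160.338,116.901) → (156.357,122.860) → (150.398,126.841) → (143.370,128.239) → (136.342,126.841) → (130.383,122.860) → (126.402,116.901) → (125.004,109.873) → (126.402,102.845) → (130.383,96.886) → (136.342,92.905) → (143.370,91.507) → (150.398,92.905) → (156.357,96.886) → (160.338,102.845) → (161.736,109.873) (closed)

[6] `<circle>` circle, #ff0000→cut S846 F806: (204.408,153.657) → (203.023,160.618) → (199.081,166.519) → (193.180,170.461) → (186.219,171.846) → (179.258,170.461) → (173.357,166.519) → (169.415,160.618) → (168.030,153.657) → (169.415,146.696) → (173.357,140.795) → (179.258,136.853) → (186.219,135.468) → (193.180,136.853) → (199.081,140.795) → (203.023,146.696) → (204.408,153.657) (closed)

(bCNC post)
(Date: synthetic)
G21
G90
G0 X133.683 Y29.244
M3 S456
G1 X160.970 Y53.649 F1881
G1 X162.688 Y126.376 F1881
M5
G0 X12.310 Y139.985
M3 S456
G1 X28.370 Y138.309 F1881
G1 X34.948 Y123.563 F1881
G1 X25.466 Y110.493 F1881
G1 X9.406 Y112.169 F1881
G1 X2.828 Y126.915 F1881
G1 X12.310 Y139.985 F1881
M5
G0 X109.569 Y117.954
M3 S846
G1 X159.543 Y107.384 F806
G1 X125.402 Y69.390 F806
G1 X109.569 Y117.954 F806
M5
G0 X89.939 Y138.823
M3 S846
G1 X89.639 Y93.469 F806
G1 X44.285 Y93.769 F806
G1 X44.585 Y139.123 F806
G1 X89.939 Y138.823 F806
M5
G0 X161.736 Y109.873
M3 S846
G1 X160.338 Y116.901 F806
G1 X156.357 Y122.860 F806
G1 X150.398 Y126.841 F806
G1 X143.370 Y128.239 F806
G1 X136.342 Y126.841 F806
G1 X130.383 Y122.860 F806
G1 X126.402 Y116.901 F806
G1 X125.004 Y109.873 F806
G1 X126.402 Y102.845 F806
G1 X130.383 Y96.886 F806
G1 X136.342 Y92.905 F806
G1 X143.370 Y91.507 F806
G1 X150.398 Y92.905 F806
G1 X156.357 Y96.886 F806
G1 X160.338 Y102.845 F806
G1 X161.736 Y109.873 F806
M5
G0 X204.408 Y153.657
M3 S846
G1 X203.023 Y160.618 F806
G1 X199.081 Y166.519 F806
G1 X193.180 Y170.461 F806
G1 X186.219 Y171.846 F806
G1 X179.258 Y170.461 F806
G1 X173.357 Y166.519 F806
G1 X169.415 Y160.618 F806
G1 X168.030 Y153.657 F806
G1 X169.415 Y146.696 F806
G1 X173.357 Y140.795 F806
G1 X179.258 Y136.853 F806
G1 X186.219 Y135.468 F806
G1 X193.180 Y136.853 F806
G1 X199.081 Y140.795 F806
G1 X203.023 Y146.696 F806
G1 X204.408 Y153.657 F806
M5
G0 X0.000 Y0.000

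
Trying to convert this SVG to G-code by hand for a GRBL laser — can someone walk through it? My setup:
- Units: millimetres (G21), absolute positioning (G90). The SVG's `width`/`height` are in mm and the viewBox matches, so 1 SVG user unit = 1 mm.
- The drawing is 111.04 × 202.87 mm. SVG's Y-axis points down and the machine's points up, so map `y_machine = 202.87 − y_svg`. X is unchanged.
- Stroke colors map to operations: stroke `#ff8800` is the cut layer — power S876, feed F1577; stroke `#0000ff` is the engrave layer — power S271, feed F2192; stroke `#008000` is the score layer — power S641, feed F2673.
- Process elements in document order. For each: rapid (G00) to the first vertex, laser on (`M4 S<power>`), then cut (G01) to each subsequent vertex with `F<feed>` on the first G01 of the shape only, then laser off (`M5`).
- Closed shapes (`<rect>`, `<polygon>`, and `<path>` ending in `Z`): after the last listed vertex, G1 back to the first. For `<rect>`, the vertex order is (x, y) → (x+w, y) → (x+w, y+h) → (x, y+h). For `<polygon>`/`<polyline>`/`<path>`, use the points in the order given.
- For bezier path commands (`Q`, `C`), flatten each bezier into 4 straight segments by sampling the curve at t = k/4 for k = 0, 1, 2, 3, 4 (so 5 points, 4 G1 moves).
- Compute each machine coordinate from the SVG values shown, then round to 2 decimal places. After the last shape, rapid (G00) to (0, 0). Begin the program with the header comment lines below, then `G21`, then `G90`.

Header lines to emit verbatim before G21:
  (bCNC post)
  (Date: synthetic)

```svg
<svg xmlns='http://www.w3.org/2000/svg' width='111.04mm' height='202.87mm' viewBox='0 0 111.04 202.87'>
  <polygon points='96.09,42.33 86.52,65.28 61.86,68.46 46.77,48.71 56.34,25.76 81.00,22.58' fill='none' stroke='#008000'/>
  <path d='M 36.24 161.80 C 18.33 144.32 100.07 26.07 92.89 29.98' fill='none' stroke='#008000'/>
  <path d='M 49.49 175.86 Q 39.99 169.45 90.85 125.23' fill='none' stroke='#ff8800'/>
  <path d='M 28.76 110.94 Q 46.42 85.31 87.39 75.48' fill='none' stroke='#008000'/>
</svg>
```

(bCNC post)
(Date: synthetic)
G21
G90
G00 X96.09 Y160.54
M4 S641
G01 X86.52 Y137.59 F2673
G01 X61.86 Y134.41
G01 X46.77 Y154.16
G01 X56.34 Y177.11
G01 X81.00 Y180.29
G01 X96.09 Y160.54
M5
G00 X36.24 Y41.07
M4 S641
G01 X38.55 Y69.59 F2673
G01 X60.54 Y115.00
G01 X84.55 Y156.40
G01 X92.89 Y172.89
M5
G00 X49.49 Y27.01
M4 S876
G01 X48.51 Y32.58 F1577
G01 X55.08 Y42.87
G01 X69.19 Y57.89
G01 X90.85 Y77.64
M5
G00 X28.76 Y91.93
M4 S641
G01 X39.05 Y103.76 F2673
G01 X52.25 Y113.61
G01 X68.36 Y121.49
G01 X87.39 Y127.39
M5
G00 X0.00 Y0.00

Since the viewBox matches the mm dimensions, user units are millimetres directly. The only transform is the Y-flip y_m = 202.87 − y_svg.

Shape 1 is a regular polygon drawn with `<polygon>`. Its stroke #008000 means score at S641, F2673. After flipping Y the toolpath is (96.09,160.54) → (86.52,137.59) → (61.86,134.41) → (46.77,154.16) → (56.34,177.11) → (81.00,180.29) → (96.09,160.54), returning to the start.

Shape 2 is a cubic bezier drawn with `<path>`. Its stroke #008000 means score at S641, F2673. After flipping Y the toolpath is (36.24,41.07) → (38.55,69.59) → (60.54,115.00) → (84.55,156.40) → (92.89,172.89).

Shape 3 is a quadratic bezier drawn with `<path>`. Its stroke #ff8800 means cut at S876, F1577. After flipping Y the toolpath is (49.49,27.01) → (48.51,32.58) → (55.08,42.87) → (69.19,57.89) → (90.85,77.64).

Shape 4 is a quadratic bezier drawn with `<path>`. Its stroke #008000 means score at S641, F2673. After flipping Y the toolpath is (28.76,91.93) → (39.05,103.76) → (52.25,113.61) → (68.36,121.49) → (87.39,127.39).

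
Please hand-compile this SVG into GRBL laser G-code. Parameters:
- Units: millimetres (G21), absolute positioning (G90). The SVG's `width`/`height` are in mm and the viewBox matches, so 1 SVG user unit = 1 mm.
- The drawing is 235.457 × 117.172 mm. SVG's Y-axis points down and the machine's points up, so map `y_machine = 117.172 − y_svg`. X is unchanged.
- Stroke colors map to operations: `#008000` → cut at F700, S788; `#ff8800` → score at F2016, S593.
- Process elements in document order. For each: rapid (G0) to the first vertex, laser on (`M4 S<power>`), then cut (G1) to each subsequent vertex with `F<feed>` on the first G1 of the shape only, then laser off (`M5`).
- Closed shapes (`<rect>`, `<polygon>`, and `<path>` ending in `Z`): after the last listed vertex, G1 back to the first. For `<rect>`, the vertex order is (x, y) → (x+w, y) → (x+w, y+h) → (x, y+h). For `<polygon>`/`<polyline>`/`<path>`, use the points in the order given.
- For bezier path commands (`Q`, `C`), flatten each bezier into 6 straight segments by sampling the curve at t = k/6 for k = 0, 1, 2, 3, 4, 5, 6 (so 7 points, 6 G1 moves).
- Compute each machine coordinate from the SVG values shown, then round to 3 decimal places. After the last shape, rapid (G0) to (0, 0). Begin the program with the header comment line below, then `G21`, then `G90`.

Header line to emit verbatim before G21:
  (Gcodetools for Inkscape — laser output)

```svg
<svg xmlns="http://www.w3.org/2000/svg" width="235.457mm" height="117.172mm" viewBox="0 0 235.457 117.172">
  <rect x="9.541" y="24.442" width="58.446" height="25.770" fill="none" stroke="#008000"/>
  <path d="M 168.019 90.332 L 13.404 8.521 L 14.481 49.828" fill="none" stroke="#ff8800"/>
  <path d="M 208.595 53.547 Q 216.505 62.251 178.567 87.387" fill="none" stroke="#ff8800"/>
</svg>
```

(Gcodetools for Inkscape — laser output)
G21
G90
G0 X9.541 Y92.730
M4 S788
G1 X67.987 Y92.730 F700
G1 X67.987 Y66.960
G1 X9.541 Y66.960
G1 X9.541 Y92.730
M5
G0 X168.019 Y26.840
M4 S593
G1 X13.404 Y108.651 F2016
G1 X14.481 Y67.344
M5
G0 X208.595 Y63.625
M4 S593
G1 X209.958 Y60.267 F2016
G1 X208.774 Y55.997
G1 X205.043 Y50.813
G1 X198.765 Y44.717
G1 X189.939 Y37.707
G1 X178.567 Y29.785
M5
G0 X0.000 Y0.000

viewBox `0 0 235.457 117.172` with mm width/height → 1 unit = 1 mm. Flip: y_m = 117.172 − y_svg.

**Shape 1** — `<rect>` rectangle, stroke `#008000` → cut (S788, F700). Machine vertices: (9.541,92.730) → (67.987,92.730) → (67.987,66.960) → (9.541,66.960) → (9.541,92.730). Closed: final G1 returns to the first vertex.

**Shape 2** — `<path>` open polyline, stroke `#ff8800` → score (S593, F2016). Machine vertices: (168.019,26.840) → (13.404,108.651) → (14.481,67.344). Open path.

**Shape 3** — `<path>` quadratic bezier, stroke `#ff8800` → score (S593, F2016). Control points (SVG): P0=(208.595,53.547), P1=(216.505,62.251), P2=(178.567,87.387); sampled at t=k/6. Machine vertices: (208.595,63.625) → (209.958,60.267) → (208.774,55.997) → (205.043,50.813) → (198.765,44.717) → (189.939,37.707) → (178.567,29.785). Open path.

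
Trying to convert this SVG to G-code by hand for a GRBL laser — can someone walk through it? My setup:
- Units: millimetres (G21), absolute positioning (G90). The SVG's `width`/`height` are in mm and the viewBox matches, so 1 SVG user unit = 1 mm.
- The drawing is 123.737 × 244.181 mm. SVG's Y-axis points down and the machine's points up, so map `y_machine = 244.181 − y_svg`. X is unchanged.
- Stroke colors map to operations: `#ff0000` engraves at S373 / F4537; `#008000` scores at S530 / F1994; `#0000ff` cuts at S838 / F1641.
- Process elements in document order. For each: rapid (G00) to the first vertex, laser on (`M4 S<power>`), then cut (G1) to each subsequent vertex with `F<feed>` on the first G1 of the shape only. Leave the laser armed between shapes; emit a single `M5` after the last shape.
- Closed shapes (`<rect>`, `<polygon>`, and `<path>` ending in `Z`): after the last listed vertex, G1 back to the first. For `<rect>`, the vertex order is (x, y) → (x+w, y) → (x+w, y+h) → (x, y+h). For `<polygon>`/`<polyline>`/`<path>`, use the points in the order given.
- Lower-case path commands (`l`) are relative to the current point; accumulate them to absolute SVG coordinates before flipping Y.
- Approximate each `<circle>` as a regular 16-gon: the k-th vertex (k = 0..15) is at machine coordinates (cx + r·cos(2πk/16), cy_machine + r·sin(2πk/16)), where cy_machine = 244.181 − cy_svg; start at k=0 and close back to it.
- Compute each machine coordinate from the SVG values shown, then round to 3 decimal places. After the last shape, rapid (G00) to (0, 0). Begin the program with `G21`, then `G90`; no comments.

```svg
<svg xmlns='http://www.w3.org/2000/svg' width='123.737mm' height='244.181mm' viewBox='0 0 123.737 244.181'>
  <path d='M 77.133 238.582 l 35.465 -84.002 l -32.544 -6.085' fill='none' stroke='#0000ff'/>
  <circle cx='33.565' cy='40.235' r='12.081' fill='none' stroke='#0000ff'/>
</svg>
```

G21
G90
G00 X77.133 Y5.599
M4 S838
G1 X112.598 Y89.601 F1641
G1 X80.054 Y95.686
G00 X45.646 Y203.946
M4 S838
G1 X44.726 Y208.569 F1641
G1 X42.108 Y212.489
G1 X38.188 Y215.107
G1 X33.565 Y216.027
G1 X28.942 Y215.107
G1 X25.022 Y212.489
G1 X22.404 Y208.569
G1 X21.484 Y203.946
G1 X22.404 Y199.323
G1 X25.022 Y195.403
G1 X28.942 Y192.785
G1 X33.565 Y191.865
G1 X38.188 Y192.785
G1 X42.108 Y195.403
G1 X44.726 Y199.323
G1 X45.646 Y203.946
M5
G00 X0.000 Y0.000

viewBox `0 0 123.737 244.181` with mm width/height → 1 unit = 1 mm. Flip: y_m = 244.181 − y_svg.

**Shape 1** — `<path>` open polyline, stroke `#0000ff` → cut (S838, F1641). Machine vertices: (77.133,5.599) → (112.598,89.601) → (80.054,95.686). Open path.

**Shape 2** — `<circle>` circle, stroke `#0000ff` → cut (S838, F1641). Machine vertices: (45.646,203.946) → (44.726,208.569) → (42.108,212.489) → (38.188,215.107) → (33.565,216.027) → (28.942,215.107) → (25.022,212.489) → (22.404,208.569) → (21.484,203.946) → (22.404,199.323) → (25.022,195.403) → (28.942,192.785) → (33.565,191.865) → (38.188,192.785) → (42.108,195.403) → (44.726,199.323) → (45.646,203.946). Closed: final G1 returns to the first vertex.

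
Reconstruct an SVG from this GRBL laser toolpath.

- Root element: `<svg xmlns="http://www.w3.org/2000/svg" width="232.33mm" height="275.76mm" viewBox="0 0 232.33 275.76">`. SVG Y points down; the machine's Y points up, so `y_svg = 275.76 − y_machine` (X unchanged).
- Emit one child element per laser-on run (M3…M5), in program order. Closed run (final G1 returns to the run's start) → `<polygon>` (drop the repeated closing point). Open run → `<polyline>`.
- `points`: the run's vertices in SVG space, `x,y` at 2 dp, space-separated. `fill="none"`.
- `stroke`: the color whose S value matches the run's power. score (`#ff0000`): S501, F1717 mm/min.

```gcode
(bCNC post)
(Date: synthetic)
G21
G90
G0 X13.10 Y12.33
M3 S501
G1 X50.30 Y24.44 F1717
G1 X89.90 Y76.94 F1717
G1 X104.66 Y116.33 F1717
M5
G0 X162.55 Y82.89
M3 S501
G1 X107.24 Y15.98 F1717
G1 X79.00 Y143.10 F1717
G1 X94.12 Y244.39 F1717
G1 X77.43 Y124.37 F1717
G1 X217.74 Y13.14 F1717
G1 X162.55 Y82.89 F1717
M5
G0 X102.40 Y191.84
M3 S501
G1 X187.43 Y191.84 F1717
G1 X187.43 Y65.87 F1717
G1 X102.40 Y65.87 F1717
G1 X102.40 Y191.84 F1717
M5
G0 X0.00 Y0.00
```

y_svg = 275.76 − y_m. Every run uses S501, so all elements get stroke `#ff0000` (score).

[1] open run; points: 13.10,263.43 50.30,251.32 89.90,198.82 104.66,159.43

[2] closed run; points: 162.55,192.87 107.24,259.78 79.00,132.66 94.12,31.37 77.43,151.39 217.74,262.62

[3] closed run; points: 102.40,83.92 187.43,83.92 187.43,209.89 102.40,209.89

<svg xmlns="http://www.w3.org/2000/svg" width="232.33mm" height="275.76mm" viewBox="0 0 232.33 275.76">
  <polyline points="13.10,263.43 50.30,251.32 89.90,198.82 104.66,159.43" fill="none" stroke="#ff0000"/>
  <polygon points="162.55,192.87 107.24,259.78 79.00,132.66 94.12,31.37 77.43,151.39 217.74,262.62" fill="none" stroke="#ff0000"/>
  <polygon points="102.40,83.92 187.43,83.92 187.43,209.89 102.40,209.89" fill="none" stroke="#ff0000"/>
</svg>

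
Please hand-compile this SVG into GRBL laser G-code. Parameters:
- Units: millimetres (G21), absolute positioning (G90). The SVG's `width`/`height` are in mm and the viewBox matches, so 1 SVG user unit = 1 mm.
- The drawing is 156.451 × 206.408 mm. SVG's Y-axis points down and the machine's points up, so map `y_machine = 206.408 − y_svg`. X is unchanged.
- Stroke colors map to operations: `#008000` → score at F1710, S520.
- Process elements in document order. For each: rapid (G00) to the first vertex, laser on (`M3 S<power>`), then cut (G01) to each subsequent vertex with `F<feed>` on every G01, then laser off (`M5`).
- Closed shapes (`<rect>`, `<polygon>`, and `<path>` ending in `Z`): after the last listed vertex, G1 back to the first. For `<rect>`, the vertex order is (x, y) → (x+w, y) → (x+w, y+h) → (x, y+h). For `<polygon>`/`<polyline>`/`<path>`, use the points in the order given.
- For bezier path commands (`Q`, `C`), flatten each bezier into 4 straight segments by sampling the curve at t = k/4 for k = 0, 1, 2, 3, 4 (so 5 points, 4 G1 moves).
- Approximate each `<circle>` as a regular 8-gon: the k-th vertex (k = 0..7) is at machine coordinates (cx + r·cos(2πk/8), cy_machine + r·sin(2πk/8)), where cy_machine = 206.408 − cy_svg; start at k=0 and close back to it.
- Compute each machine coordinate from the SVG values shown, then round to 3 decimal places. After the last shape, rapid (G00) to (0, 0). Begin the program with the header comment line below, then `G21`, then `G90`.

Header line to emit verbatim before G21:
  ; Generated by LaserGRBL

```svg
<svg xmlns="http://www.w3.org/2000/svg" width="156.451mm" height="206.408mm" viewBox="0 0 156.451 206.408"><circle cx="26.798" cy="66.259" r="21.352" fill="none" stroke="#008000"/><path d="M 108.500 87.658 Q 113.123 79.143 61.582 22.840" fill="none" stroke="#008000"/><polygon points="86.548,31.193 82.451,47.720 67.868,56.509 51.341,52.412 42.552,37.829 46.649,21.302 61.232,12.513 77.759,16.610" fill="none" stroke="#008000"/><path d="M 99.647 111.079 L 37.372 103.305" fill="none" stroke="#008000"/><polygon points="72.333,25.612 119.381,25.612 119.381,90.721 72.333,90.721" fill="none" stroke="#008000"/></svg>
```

viewBox `0 0 156.451 206.408` with mm width/height → 1 unit = 1 mm. Flip: y_m = 206.408 − y_svg.

**Shape 1** — `<circle>` circle, stroke `#008000` → score (S520, F1710). Machine vertices: (48.150,140.149) → (41.896,155.247) → (26.798,161.501) → (11.700,155.247) → (5.446,140.149) → (11.700,125.051) → (26.798,118.797) → (41.896,125.051) → (48.150,140.149). Closed: final G1 returns to the first vertex.

**Shape 2** — `<path>` quadratic bezier, stroke `#008000` → score (S520, F1710). Control points (SVG): P0=(108.500,87.658), P1=(113.123,79.143), P2=(61.582,22.840); sampled at t=k/4. Machine vertices: (108.500,118.750) → (107.301,125.994) → (99.082,139.212) → (83.842,158.403) → (61.582,183.568). Open path.

**Shape 3** — `<polygon>` regular polygon, stroke `#008000` → score (S520, F1710). Machine vertices: (86.548,175.215) → (82.451,158.688) → (67.868,149.899) → (51.341,153.996) → (42.552,168.579) → (46.649,185.106) → (61.232,193.895) → (77.759,189.798) → (86.548,175.215). Closed: final G1 returns to the first vertex.

**Shape 4** — `<path>` line segment, stroke `#008000` → score (S520, F1710). Machine vertices: (99.647,95.329) → (37.372,103.103). Open path.

**Shape 5** — `<polygon>` rectangle, stroke `#008000` → score (S520, F1710). Machine vertices: (72.333,180.796) → (119.381,180.796) → (119.381,115.687) → (72.333,115.687) → (72.333,180.796). Closed: final G1 returns to the first vertex.

; Generated by LaserGRBL
G21
G90
G00 X48.150 Y140.149
M3 S520
G01 X41.896 Y155.247 F1710
G01 X26.798 Y161.501 F1710
G01 X11.700 Y155.247 F1710
G01 X5.446 Y140.149 F1710
G01 X11.700 Y125.051 F1710
G01 X26.798 Y118.797 F1710
G01 X41.896 Y125.051 F1710
G01 X48.150 Y140.149 F1710
M5
G00 X108.500 Y118.750
M3 S520
G01 X107.301 Y125.994 F1710
G01 X99.082 Y139.212 F1710
G01 X83.842 Y158.403 F1710
G01 X61.582 Y183.568 F1710
M5
G00 X86.548 Y175.215
M3 S520
G01 X82.451 Y158.688 F1710
G01 X67.868 Y149.899 F1710
G01 X51.341 Y153.996 F1710
G01 X42.552 Y168.579 F1710
G01 X46.649 Y185.106 F1710
G01 X61.232 Y193.895 F1710
G01 X77.759 Y189.798 F1710
G01 X86.548 Y175.215 F1710
M5
G00 X99.647 Y95.329
M3 S520
G01 X37.372 Y103.103 F1710
M5
G00 X72.333 Y180.796
M3 S520
G01 X119.381 Y180.796 F1710
G01 X119.381 Y115.687 F1710
G01 X72.333 Y115.687 F1710
G01 X72.333 Y180.796 F1710
M5
G00 X0.000 Y0.000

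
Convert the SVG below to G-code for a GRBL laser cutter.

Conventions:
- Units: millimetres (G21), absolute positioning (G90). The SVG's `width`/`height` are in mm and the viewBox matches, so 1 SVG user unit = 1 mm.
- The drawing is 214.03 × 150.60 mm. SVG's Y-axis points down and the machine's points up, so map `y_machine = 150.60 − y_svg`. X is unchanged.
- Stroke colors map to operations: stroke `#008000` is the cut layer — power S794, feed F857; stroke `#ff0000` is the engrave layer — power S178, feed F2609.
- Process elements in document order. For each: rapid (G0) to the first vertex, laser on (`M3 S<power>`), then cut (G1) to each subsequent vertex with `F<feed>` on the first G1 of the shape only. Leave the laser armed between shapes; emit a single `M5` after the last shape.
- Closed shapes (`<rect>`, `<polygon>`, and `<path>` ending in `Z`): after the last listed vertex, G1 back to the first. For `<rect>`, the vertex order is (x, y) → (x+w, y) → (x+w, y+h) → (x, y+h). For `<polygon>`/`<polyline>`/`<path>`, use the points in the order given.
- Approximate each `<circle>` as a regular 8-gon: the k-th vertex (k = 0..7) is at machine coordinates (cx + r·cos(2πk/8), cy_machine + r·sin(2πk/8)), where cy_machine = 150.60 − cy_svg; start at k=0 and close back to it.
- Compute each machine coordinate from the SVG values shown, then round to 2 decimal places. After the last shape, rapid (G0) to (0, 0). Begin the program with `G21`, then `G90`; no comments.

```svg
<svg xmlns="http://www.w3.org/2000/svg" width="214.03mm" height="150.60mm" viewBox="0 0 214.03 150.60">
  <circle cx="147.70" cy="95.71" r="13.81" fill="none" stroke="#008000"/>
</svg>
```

1 u = 1 mm; y_m = 150.60 − y.

[1] `<circle>` circle, #008000→cut S794 F857: (161.51,54.89) → (157.47,64.66) → (147.70,68.70) → (137.93,64.66) → (133.89,54.89) → (137.93,45.12) → (147.70,41.08) → (157.47,45.12) → (161.51,54.89) (closed)

G21
G90
G0 X161.51 Y54.89
M3 S794
G1 X157.47 Y64.66 F857
G1 X147.70 Y68.70
G1 X137.93 Y64.66
G1 X133.89 Y54.89
G1 X137.93 Y45.12
G1 X147.70 Y41.08
G1 X157.47 Y45.12
G1 X161.51 Y54.89
M5
G0 X0.00 Y0.00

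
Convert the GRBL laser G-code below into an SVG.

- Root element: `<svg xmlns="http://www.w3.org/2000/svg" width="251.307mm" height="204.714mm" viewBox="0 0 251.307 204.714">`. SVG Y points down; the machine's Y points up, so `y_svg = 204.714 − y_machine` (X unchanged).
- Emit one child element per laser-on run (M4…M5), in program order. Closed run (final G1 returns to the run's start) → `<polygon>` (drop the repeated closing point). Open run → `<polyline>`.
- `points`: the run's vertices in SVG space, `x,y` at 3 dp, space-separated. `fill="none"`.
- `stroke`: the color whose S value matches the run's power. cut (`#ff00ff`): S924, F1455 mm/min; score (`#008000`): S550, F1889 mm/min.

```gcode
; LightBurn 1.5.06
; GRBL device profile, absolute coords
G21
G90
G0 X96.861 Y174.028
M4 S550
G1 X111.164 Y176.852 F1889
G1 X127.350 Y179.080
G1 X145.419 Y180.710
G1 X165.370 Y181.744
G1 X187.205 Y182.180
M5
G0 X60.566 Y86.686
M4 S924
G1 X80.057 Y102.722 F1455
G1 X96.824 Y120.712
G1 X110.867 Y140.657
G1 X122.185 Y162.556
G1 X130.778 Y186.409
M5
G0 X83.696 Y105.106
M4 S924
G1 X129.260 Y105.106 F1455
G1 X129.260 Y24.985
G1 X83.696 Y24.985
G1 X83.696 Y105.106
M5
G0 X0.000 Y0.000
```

y_svg = 204.714 − y_m.

[1] S550→`#008000` (score); open run; points: 96.861,30.686 111.164,27.862 127.350,25.634 145.419,24.004 165.370,22.970 187.205,22.534

[2] S924→`#ff00ff` (cut); open run; points: 60.566,118.028 80.057,101.992 96.824,84.002 110.867,64.057 122.185,42.158 130.778,18.305

[3] S924→`#ff00ff` (cut); closed run; points: 83.696,99.608 129.260,99.608 129.260,179.729 83.696,179.729

<svg xmlns="http://www.w3.org/2000/svg" width="251.307mm" height="204.714mm" viewBox="0 0 251.307 204.714">
  <polyline points="96.861,30.686 111.164,27.862 127.350,25.634 145.419,24.004 165.370,22.970 187.205,22.534" fill="none" stroke="#008000"/>
  <polyline points="60.566,118.028 80.057,101.992 96.824,84.002 110.867,64.057 122.185,42.158 130.778,18.305" fill="none" stroke="#ff00ff"/>
  <polygon points="83.696,99.608 129.260,99.608 129.260,179.729 83.696,179.729" fill="none" stroke="#ff00ff"/>
</svg>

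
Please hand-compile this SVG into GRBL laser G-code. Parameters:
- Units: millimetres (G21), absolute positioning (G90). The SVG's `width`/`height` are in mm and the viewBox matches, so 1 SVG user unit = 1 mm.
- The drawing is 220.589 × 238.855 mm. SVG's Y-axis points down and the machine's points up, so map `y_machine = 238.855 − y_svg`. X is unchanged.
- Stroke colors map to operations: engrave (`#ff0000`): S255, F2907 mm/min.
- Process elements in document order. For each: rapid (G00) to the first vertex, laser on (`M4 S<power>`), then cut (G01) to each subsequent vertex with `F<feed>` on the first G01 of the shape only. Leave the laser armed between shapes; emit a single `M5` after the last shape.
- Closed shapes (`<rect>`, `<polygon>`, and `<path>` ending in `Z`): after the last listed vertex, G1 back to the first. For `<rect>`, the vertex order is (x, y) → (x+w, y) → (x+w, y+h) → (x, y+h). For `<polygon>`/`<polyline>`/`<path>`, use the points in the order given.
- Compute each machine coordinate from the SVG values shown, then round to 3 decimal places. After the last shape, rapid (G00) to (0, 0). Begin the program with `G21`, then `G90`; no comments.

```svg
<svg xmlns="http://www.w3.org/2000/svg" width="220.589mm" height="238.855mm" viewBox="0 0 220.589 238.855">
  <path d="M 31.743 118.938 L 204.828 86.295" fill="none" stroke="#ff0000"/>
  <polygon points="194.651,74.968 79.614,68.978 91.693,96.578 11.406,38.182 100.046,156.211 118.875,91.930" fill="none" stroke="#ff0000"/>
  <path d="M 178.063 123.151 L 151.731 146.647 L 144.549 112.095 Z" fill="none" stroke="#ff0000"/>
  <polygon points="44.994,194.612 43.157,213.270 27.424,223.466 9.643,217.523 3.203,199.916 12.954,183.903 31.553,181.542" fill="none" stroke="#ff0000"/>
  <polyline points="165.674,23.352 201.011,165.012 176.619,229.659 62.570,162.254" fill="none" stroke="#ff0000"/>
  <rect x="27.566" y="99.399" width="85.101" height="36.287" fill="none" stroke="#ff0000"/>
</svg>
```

viewBox `0 0 220.589 238.855` with mm width/height → 1 unit = 1 mm. Flip: y_m = 238.855 − y_svg.

**Shape 1** — `<path>` line segment, stroke `#ff0000` → engrave (S255, F2907). Machine vertices: (31.743,119.917) → (204.828,152.560). Open path.

**Shape 2** — `<polygon>` closed polygon, stroke `#ff0000` → engrave (S255, F2907). Machine vertices: (194.651,163.887) → (79.614,169.877) → (91.693,142.277) → (11.406,200.673) → (100.046,82.644) → (118.875,146.925) → (194.651,163.887). Closed: final G1 returns to the first vertex.

**Shape 3** — `<path>` regular polygon, stroke `#ff0000` → engrave (S255, F2907). Machine vertices: (178.063,115.704) → (151.731,92.208) → (144.549,126.760) → (178.063,115.704). Closed: final G1 returns to the first vertex.

**Shape 4** — `<polygon>` regular polygon, stroke `#ff0000` → engrave (S255, F2907). Machine vertices: (44.994,44.243) → (43.157,25.585) → (27.424,15.389) → (9.643,21.332) → (3.203,38.939) → (12.954,54.952) → (31.553,57.313) → (44.994,44.243). Closed: final G1 returns to the first vertex.

**Shape 5** — `<polyline>` open polyline, stroke `#ff0000` → engrave (S255, F2907). Machine vertices: (165.674,215.503) → (201.011,73.843) → (176.619,9.196) → (62.570,76.601). Open path.

**Shape 6** — `<rect>` rectangle, stroke `#ff0000` → engrave (S255, F2907). Machine vertices: (27.566,139.456) → (112.667,139.456) → (112.667,103.169) → (27.566,103.169) → (27.566,139.456). Closed: final G1 returns to the first vertex.

G21
G90
G00 X31.743 Y119.917
M4 S255
G01 X204.828 Y152.560 F2907
G00 X194.651 Y163.887
M4 S255
G01 X79.614 Y169.877 F2907
G01 X91.693 Y142.277
G01 X11.406 Y200.673
G01 X100.046 Y82.644
G01 X118.875 Y146.925
G01 X194.651 Y163.887
G00 X178.063 Y115.704
M4 S255
G01 X151.731 Y92.208 F2907
G01 X144.549 Y126.760
G01 X178.063 Y115.704
G00 X44.994 Y44.243
M4 S255
G01 X43.157 Y25.585 F2907
G01 X27.424 Y15.389
G01 X9.643 Y21.332
G01 X3.203 Y38.939
G01 X12.954 Y54.952
G01 X31.553 Y57.313
G01 X44.994 Y44.243
G00 X165.674 Y215.503
M4 S255
G01 X201.011 Y73.843 F2907
G01 X176.619 Y9.196
G01 X62.570 Y76.601
G00 X27.566 Y139.456
M4 S255
G01 X112.667 Y139.456 F2907
G01 X112.667 Y103.169
G01 X27.566 Y103.169
G01 X27.566 Y139.456
M5
G00 X0.000 Y0.000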